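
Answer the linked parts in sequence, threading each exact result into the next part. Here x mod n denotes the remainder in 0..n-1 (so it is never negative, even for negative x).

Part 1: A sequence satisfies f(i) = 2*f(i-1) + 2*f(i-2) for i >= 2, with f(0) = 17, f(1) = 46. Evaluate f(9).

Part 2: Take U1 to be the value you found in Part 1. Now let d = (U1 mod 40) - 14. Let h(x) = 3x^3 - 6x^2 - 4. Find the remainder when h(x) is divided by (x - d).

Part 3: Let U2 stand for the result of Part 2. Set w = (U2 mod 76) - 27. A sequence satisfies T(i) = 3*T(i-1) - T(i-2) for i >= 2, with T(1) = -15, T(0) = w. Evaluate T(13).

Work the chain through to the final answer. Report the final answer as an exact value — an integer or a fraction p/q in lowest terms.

-2609151

Part 1: f(2) = 2*(46) + 2*(17) = 126; iterating: f(2)=126, f(3)=344, f(4)=940, f(5)=2568, f(6)=7016, f(7)=19168, f(8)=52368, f(9)=143072; answer 143072
Part 2: U1 = 143072; d = 18; remainder = value at the root: 3*(18)^3 - 6*(18)^2 - 4 = (17496) + (-1944) + (-4) = 15548; answer 15548
Part 3: U2 = 15548; w = 17; T(2) = 3*(-15) - 1*(17) = -62; iterating: T(2)=-62, T(3)=-171, T(4)=-451, T(5)=-1182, T(6)=-3095, T(7)=-8103, T(8)=-21214, T(9)=-55539, T(10)=-145403, T(11)=-380670, T(12)=-996607, T(13)=-2609151; answer -2609151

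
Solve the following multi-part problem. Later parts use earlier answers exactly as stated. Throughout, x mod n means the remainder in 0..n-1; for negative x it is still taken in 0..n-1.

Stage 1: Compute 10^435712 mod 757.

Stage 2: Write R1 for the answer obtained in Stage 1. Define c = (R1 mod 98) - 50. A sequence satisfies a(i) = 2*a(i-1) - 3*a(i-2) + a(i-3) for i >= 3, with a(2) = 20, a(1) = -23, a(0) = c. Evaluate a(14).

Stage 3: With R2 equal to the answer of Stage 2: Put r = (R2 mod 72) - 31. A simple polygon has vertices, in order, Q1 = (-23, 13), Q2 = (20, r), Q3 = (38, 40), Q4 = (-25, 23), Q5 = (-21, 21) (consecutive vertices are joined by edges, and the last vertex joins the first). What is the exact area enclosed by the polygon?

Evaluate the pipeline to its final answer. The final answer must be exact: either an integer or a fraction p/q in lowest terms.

Stage 1: squarings mod 757: 10^1=10, 10^2=100, 10^4=159, 10^8=300, 10^16=674, 10^32=76, 10^64=477, 10^128=429, 10^256=90, 10^512=530, 10^1024=53, 10^2048=538, 10^4096=270, 10^8192=228, 10^16384=508, 10^32768=684, 10^65536=30, 10^131072=143, 10^262144=10; 10^435712 = 10^512 * 10^1024 * 10^8192 * 10^32768 * 10^131072 * 10^262144 = 90 (mod 757); answer 90
Stage 2: R1 = 90; c = 40; a(3) = 2*(20) - 3*(-23) + 1*(40) = 149; iterating: a(3)=149, a(4)=215, a(5)=3, a(6)=-490, a(7)=-774, a(8)=-75, a(9)=1682, a(10)=2815, a(11)=509, a(12)=-5745, a(13)=-10202, a(14)=-2660; answer -2660
Stage 3: R2 = -2660; r = -27; cross terms: (-23*-27 - 20*13)=361, (20*40 - 38*-27)=1826, (38*23 - -25*40)=1874, (-25*21 - -21*23)=-42, (-21*13 - -23*21)=210; twice the area = |4229| = 4229; area = 4229/2; answer 4229/2

4229/2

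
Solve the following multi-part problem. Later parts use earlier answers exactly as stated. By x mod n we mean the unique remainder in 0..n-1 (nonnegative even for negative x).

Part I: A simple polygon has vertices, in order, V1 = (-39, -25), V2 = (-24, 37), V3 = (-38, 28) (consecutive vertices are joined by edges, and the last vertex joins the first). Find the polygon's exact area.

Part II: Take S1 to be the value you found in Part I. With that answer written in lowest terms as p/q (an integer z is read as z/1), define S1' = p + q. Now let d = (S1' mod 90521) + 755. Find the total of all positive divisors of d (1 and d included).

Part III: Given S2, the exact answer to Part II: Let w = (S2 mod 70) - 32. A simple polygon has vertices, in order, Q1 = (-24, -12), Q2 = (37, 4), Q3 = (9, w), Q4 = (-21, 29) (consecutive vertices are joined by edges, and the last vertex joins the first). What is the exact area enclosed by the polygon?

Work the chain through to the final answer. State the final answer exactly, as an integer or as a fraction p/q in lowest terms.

Part I: cross terms: (-39*37 - -24*-25)=-2043, (-24*28 - -38*37)=734, (-38*-25 - -39*28)=2042; twice the area = |733| = 733; area = 733/2; answer 733/2
Part II: S1 = 733/2; threaded value p + q = 735; d = 1490; 1490 = 2 * 5 * 149; sigma = (1 + 2) * (1 + 5) * (1 + 149) = 3 * 6 * 150 = 2700; answer 2700
Part III: S2 = 2700; w = 8; cross terms: (-24*4 - 37*-12)=348, (37*8 - 9*4)=260, (9*29 - -21*8)=429, (-21*-12 - -24*29)=948; twice the area = |1985| = 1985; area = 1985/2; answer 1985/2

1985/2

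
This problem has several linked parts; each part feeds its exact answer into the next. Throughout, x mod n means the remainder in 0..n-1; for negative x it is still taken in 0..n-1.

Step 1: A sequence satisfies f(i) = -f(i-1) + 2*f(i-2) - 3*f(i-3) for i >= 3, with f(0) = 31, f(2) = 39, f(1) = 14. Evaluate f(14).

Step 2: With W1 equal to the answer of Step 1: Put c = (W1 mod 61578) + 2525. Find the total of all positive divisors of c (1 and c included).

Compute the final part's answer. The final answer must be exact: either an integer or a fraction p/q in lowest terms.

8142

Step 1: f(3) = -1*(39) + 2*(14) - 3*(31) = -104; iterating: f(3)=-104, f(4)=140, f(5)=-465, f(6)=1057, f(7)=-2407, f(8)=5916, f(9)=-13901, f(10)=32954, f(11)=-78504, f(12)=186115, f(13)=-441985, f(14)=1049727; answer 1049727
Step 2: W1 = 1049727; c = 5426; 5426 = 2 * 2713; sigma = (1 + 2) * (1 + 2713) = 3 * 2714 = 8142; answer 8142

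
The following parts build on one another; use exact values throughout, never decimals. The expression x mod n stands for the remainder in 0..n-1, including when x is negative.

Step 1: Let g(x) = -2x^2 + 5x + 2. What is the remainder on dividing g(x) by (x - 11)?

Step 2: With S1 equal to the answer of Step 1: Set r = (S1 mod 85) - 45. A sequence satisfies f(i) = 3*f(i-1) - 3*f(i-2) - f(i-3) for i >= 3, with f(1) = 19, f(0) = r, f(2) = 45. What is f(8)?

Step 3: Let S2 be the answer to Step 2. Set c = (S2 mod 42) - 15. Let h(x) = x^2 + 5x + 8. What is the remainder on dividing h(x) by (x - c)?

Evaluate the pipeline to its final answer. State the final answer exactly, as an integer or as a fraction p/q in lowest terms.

704

Step 1: remainder = value at the root: -2*(11)^2 + 5*(11)^1 + 2 = (-242) + (55) + (2) = -185; answer -185
Step 2: S1 = -185; r = 25; f(3) = 3*(45) - 3*(19) - 1*(25) = 53; iterating: f(3)=53, f(4)=5, f(5)=-189, f(6)=-635, f(7)=-1343, f(8)=-1935; answer -1935
Step 3: S2 = -1935; c = 24; remainder = value at the root: 1*(24)^2 + 5*(24)^1 + 8 = (576) + (120) + (8) = 704; answer 704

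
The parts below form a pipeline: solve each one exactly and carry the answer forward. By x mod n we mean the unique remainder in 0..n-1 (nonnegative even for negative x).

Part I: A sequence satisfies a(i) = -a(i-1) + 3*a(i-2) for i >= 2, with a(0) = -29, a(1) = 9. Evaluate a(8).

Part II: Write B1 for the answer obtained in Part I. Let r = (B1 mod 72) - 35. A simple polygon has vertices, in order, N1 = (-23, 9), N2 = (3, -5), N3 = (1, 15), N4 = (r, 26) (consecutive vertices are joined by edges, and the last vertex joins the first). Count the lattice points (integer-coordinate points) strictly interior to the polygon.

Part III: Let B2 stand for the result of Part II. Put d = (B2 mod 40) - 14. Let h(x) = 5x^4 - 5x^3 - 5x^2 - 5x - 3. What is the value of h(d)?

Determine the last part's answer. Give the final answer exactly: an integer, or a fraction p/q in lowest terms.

5187

Part I: a(2) = -1*(9) + 3*(-29) = -96; iterating: a(2)=-96, a(3)=123, a(4)=-411, a(5)=780, a(6)=-2013, a(7)=4353, a(8)=-10392; answer -10392
Part II: B1 = -10392; r = 13; cross terms: (-23*-5 - 3*9)=88, (3*15 - 1*-5)=50, (1*26 - 13*15)=-169, (13*9 - -23*26)=715; twice the area = |684| = 684; area = 342; boundary points = 2 + 2 + 1 + 1 = 6; strictly interior points = area - boundary/2 + 1 = 340; answer 340
Part III: B2 = 340; d = 6; 5*(6)^4 - 5*(6)^3 - 5*(6)^2 - 5*(6)^1 - 3 = (6480) + (-1080) + (-180) + (-30) + (-3) = 5187; answer 5187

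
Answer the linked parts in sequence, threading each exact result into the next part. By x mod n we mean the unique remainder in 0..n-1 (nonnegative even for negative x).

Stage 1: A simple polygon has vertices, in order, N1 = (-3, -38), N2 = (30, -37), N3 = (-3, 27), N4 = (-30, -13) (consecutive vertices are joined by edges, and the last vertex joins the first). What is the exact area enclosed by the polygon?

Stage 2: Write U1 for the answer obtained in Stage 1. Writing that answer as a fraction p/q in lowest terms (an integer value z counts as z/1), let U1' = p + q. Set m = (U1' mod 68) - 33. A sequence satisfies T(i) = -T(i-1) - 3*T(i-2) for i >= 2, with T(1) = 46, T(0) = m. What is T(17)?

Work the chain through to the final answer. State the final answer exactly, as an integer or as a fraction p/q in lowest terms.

Stage 1: cross terms: (-3*-37 - 30*-38)=1251, (30*27 - -3*-37)=699, (-3*-13 - -30*27)=849, (-30*-38 - -3*-13)=1101; twice the area = |3900| = 3900; area = 1950; answer 1950
Stage 2: U1 = 1950; threaded value p + q = 1951; m = 14; T(2) = -1*(46) - 3*(14) = -88; iterating: T(2)=-88, T(3)=-50, T(4)=314, T(5)=-164, T(6)=-778, T(7)=1270, T(8)=1064, T(9)=-4874, T(10)=1682, T(11)=12940, T(12)=-17986, T(13)=-20834, T(14)=74792, T(15)=-12290, T(16)=-212086, T(17)=248956; answer 248956

248956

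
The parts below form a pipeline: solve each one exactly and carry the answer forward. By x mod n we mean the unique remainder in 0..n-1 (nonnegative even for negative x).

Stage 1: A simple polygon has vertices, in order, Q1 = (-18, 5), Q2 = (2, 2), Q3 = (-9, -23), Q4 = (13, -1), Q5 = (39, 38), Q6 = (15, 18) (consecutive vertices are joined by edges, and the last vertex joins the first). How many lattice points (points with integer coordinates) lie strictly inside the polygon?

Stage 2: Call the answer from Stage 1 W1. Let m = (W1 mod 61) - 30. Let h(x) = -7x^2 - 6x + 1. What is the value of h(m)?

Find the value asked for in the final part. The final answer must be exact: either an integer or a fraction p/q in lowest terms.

-780

Stage 1: cross terms: (-18*2 - 2*5)=-46, (2*-23 - -9*2)=-28, (-9*-1 - 13*-23)=308, (13*38 - 39*-1)=533, (39*18 - 15*38)=132, (15*5 - -18*18)=399; twice the area = |1298| = 1298; area = 649; boundary points = 1 + 1 + 22 + 13 + 4 + 1 = 42; strictly interior points = area - boundary/2 + 1 = 629; answer 629
Stage 2: W1 = 629; m = -11; -7*(-11)^2 - 6*(-11)^1 + 1 = (-847) + (66) + (1) = -780; answer -780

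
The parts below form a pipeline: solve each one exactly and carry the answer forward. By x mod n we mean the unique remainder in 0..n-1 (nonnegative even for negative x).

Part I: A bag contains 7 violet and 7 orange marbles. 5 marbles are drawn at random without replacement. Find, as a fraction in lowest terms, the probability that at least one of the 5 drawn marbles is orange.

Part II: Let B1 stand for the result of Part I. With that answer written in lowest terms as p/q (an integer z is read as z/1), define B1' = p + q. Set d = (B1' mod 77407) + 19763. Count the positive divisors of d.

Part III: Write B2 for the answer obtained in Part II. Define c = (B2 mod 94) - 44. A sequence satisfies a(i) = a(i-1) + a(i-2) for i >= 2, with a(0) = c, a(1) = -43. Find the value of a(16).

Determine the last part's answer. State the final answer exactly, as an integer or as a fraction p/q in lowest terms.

Part I: total draws C(14,5) = 2002; complement C(7,5) = 21; favorable 2002 - 21 = 1981; P = 283/286; answer 283/286
Part II: B1 = 283/286; threaded value p + q = 569; d = 20332; 20332 = 2^2 * 13 * 17 * 23; number of divisors = (2+1) * (1+1) * (1+1) * (1+1) = 24; answer 24
Part III: B2 = 24; c = -20; a(2) = 1*(-43) + 1*(-20) = -63; iterating: a(2)=-63, a(3)=-106, a(4)=-169, a(5)=-275, a(6)=-444, a(7)=-719, a(8)=-1163, a(9)=-1882, a(10)=-3045, a(11)=-4927, a(12)=-7972, a(13)=-12899, a(14)=-20871, a(15)=-33770, a(16)=-54641; answer -54641

-54641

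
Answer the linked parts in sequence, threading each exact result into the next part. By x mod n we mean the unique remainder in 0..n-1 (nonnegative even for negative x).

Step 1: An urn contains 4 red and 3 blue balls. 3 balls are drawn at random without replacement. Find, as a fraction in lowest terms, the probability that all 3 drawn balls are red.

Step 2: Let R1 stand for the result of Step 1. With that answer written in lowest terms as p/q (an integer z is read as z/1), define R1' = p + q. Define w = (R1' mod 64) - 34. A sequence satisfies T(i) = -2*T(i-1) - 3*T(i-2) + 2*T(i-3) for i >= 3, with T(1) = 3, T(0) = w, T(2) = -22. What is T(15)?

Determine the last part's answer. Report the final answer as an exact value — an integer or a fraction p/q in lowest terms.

134845

Step 1: total draws C(7,3) = 35; favorable C(4,3) = 4; P = 4/35; answer 4/35
Step 2: R1 = 4/35; threaded value p + q = 39; w = 5; T(3) = -2*(-22) - 3*(3) + 2*(5) = 45; iterating: T(3)=45, T(4)=-18, T(5)=-143, T(6)=430, T(7)=-467, T(8)=-642, T(9)=3545, T(10)=-6098, T(11)=277, T(12)=24830, T(13)=-62687, T(14)=51438, T(15)=134845; answer 134845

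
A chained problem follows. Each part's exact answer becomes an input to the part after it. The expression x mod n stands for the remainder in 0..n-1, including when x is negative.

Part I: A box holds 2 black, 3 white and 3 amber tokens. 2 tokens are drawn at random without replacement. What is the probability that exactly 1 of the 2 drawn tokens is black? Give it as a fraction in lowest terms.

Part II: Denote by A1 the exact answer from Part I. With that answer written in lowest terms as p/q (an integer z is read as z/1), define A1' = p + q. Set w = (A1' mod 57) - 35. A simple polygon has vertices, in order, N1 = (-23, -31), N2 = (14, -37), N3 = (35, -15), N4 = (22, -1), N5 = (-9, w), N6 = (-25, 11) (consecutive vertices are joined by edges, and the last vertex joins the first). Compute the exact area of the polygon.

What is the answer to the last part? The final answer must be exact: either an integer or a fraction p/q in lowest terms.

Part I: total draws C(8,2) = 28; favorable C(2,1)*C(6,1) = 12; P = 3/7; answer 3/7
Part II: A1 = 3/7; threaded value p + q = 10; w = -25; cross terms: (-23*-37 - 14*-31)=1285, (14*-15 - 35*-37)=1085, (35*-1 - 22*-15)=295, (22*-25 - -9*-1)=-559, (-9*11 - -25*-25)=-724, (-25*-31 - -23*11)=1028; twice the area = |2410| = 2410; area = 1205; answer 1205

1205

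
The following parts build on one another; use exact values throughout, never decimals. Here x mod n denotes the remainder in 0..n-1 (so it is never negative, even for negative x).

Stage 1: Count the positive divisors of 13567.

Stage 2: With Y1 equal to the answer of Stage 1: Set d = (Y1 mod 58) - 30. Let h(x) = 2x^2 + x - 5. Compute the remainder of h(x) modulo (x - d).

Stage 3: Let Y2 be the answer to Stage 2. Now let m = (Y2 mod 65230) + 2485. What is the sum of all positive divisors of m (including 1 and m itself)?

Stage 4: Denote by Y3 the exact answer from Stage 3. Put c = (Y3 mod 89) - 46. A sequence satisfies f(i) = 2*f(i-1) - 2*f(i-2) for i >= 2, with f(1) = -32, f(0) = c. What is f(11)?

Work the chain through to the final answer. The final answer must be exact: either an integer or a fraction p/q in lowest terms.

Stage 1: 13567 is prime, so its only divisors are 1 and 13567; count = 2; answer 2
Stage 2: Y1 = 2; d = -28; remainder = value at the root: 2*(-28)^2 + 1*(-28)^1 - 5 = (1568) + (-28) + (-5) = 1535; answer 1535
Stage 3: Y2 = 1535; m = 4020; 4020 = 2^2 * 3 * 5 * 67; sigma = (1 + 2 + 4) * (1 + 3) * (1 + 5) * (1 + 67) = 7 * 4 * 6 * 68 = 11424; answer 11424
Stage 4: Y3 = 11424; c = -14; f(2) = 2*(-32) - 2*(-14) = -36; iterating: f(2)=-36, f(3)=-8, f(4)=56, f(5)=128, f(6)=144, f(7)=32, f(8)=-224, f(9)=-512, f(10)=-576, f(11)=-128; answer -128

-128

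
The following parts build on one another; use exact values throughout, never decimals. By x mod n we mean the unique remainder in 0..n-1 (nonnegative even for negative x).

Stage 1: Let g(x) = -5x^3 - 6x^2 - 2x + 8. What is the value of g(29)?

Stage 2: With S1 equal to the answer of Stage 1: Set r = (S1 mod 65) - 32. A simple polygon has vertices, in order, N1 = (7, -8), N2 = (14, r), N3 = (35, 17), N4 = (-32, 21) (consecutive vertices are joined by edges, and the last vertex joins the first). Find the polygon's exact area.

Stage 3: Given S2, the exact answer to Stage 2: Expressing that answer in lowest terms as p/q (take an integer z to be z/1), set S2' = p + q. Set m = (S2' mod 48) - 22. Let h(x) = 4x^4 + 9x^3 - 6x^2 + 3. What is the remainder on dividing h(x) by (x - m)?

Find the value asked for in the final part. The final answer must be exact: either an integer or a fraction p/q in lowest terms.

Stage 1: -5*(29)^3 - 6*(29)^2 - 2*(29)^1 + 8 = (-121945) + (-5046) + (-58) + (8) = -127041; answer -127041
Stage 2: S1 = -127041; r = 2; cross terms: (7*2 - 14*-8)=126, (14*17 - 35*2)=168, (35*21 - -32*17)=1279, (-32*-8 - 7*21)=109; twice the area = |1682| = 1682; area = 841; answer 841
Stage 3: S2 = 841; threaded value p + q = 842; m = 4; remainder = value at the root: 4*(4)^4 + 9*(4)^3 - 6*(4)^2 + 3 = (1024) + (576) + (-96) + (3) = 1507; answer 1507

1507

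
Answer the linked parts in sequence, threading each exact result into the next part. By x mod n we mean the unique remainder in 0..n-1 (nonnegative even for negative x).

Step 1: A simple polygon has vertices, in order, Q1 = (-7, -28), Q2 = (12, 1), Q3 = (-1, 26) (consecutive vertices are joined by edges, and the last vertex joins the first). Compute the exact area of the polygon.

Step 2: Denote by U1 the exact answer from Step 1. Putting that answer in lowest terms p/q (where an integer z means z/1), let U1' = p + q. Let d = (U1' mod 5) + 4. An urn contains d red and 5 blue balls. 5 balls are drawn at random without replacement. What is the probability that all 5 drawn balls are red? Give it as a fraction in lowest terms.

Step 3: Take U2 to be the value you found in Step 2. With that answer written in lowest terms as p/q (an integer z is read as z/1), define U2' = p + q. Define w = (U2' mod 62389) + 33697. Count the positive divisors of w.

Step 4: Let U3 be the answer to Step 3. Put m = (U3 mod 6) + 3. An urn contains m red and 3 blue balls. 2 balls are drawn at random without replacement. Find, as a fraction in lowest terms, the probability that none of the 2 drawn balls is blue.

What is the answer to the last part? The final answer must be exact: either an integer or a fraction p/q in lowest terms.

Step 1: cross terms: (-7*1 - 12*-28)=329, (12*26 - -1*1)=313, (-1*-28 - -7*26)=210; twice the area = |852| = 852; area = 426; answer 426
Step 2: U1 = 426; threaded value p + q = 427; d = 6; total draws C(11,5) = 462; favorable C(6,5) = 6; P = 1/77; answer 1/77
Step 3: U2 = 1/77; threaded value p + q = 78; w = 33775; 33775 = 5^2 * 7 * 193; number of divisors = (2+1) * (1+1) * (1+1) = 12; answer 12
Step 4: U3 = 12; m = 3; total draws C(6,2) = 15; favorable C(3,2) = 3; P = 1/5; answer 1/5

1/5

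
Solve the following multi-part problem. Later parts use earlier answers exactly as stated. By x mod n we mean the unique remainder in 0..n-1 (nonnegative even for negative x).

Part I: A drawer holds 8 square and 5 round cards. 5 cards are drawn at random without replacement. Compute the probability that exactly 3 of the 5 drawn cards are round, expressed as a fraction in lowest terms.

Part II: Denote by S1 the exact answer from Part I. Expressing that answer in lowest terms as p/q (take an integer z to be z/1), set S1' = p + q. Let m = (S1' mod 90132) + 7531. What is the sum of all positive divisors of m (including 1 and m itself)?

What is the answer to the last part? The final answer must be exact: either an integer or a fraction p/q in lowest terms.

13650

Part I: total draws C(13,5) = 1287; favorable C(5,3)*C(8,2) = 280; P = 280/1287; answer 280/1287
Part II: S1 = 280/1287; threaded value p + q = 1567; m = 9098; 9098 = 2 * 4549; sigma = (1 + 2) * (1 + 4549) = 3 * 4550 = 13650; answer 13650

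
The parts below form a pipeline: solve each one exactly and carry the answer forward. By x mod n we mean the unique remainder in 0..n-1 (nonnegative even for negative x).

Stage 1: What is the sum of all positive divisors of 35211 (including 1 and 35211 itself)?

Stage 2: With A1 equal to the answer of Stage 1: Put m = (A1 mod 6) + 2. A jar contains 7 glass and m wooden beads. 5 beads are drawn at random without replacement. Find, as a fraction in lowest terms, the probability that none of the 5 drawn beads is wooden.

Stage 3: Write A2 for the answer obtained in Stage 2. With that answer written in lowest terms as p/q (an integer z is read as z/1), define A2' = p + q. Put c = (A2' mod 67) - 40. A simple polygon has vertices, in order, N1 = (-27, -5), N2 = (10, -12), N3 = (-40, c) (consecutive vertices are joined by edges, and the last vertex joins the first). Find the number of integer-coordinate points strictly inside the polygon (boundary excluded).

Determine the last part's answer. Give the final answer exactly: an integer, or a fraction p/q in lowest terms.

265

Stage 1: 35211 = 3 * 11^2 * 97; sigma = (1 + 3) * (1 + 11 + 121) * (1 + 97) = 4 * 133 * 98 = 52136; answer 52136
Stage 2: A1 = 52136; m = 4; total draws C(11,5) = 462; favorable C(7,5) = 21; P = 1/22; answer 1/22
Stage 3: A2 = 1/22; threaded value p + q = 23; c = -17; cross terms: (-27*-12 - 10*-5)=374, (10*-17 - -40*-12)=-650, (-40*-5 - -27*-17)=-259; twice the area = |-535| = 535; area = 535/2; boundary points = 1 + 5 + 1 = 7; strictly interior points = area - boundary/2 + 1 = 265; answer 265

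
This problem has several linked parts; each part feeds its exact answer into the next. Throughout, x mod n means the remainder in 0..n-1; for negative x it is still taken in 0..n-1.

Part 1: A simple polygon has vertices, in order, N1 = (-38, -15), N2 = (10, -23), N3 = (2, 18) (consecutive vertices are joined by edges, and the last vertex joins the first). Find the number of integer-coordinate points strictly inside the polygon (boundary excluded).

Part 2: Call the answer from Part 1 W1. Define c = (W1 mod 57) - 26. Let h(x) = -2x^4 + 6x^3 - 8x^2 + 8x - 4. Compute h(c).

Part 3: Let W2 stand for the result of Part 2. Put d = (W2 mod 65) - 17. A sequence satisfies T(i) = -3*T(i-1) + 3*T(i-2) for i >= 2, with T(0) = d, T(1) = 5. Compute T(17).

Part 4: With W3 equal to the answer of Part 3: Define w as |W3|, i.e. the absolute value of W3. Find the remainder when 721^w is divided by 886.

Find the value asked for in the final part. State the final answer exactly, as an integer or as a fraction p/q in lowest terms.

Part 1: cross terms: (-38*-23 - 10*-15)=1024, (10*18 - 2*-23)=226, (2*-15 - -38*18)=654; twice the area = |1904| = 1904; area = 952; boundary points = 8 + 1 + 1 = 10; strictly interior points = area - boundary/2 + 1 = 948; answer 948
Part 2: W1 = 948; c = 10; -2*(10)^4 + 6*(10)^3 - 8*(10)^2 + 8*(10)^1 - 4 = (-20000) + (6000) + (-800) + (80) + (-4) = -14724; answer -14724
Part 3: W2 = -14724; d = 14; T(2) = -3*(5) + 3*(14) = 27; iterating: T(2)=27, T(3)=-66, T(4)=279, T(5)=-1035, T(6)=3942, T(7)=-14931, T(8)=56619, T(9)=-214650, T(10)=813807, T(11)=-3085371, T(12)=11697534, T(13)=-44348715, T(14)=168138747, T(15)=-637462386, T(16)=2416803399, T(17)=-9162797355; answer -9162797355
Part 4: W3 = -9162797355; w = 9162797355; squarings mod 886: 721^1=721, 721^2=645, 721^4=491, 721^8=89, 721^16=833, 721^32=151, 721^64=651, 721^128=293, 721^256=793, 721^512=675, 721^1024=221, 721^2048=111, 721^4096=803, 721^8192=687, 721^16384=617, 721^32768=595, 721^65536=511, 721^131072=637, 721^262144=867, 721^524288=361, 721^1048576=79, 721^2097152=39, 721^4194304=635, 721^8388608=95, 721^16777216=165, 721^33554432=645, 721^67108864=491, 721^134217728=89, 721^268435456=833, 721^536870912=151, 721^1073741824=651, 721^2147483648=293, 721^4294967296=793, 721^8589934592=675; 721^9162797355 = 721^1 * 721^2 * 721^8 * 721^32 * 721^256 * 721^4096 * 721^8192 * 721^65536 * 721^262144 * 721^2097152 * 721^33554432 * 721^536870912 * 721^8589934592 = 657 (mod 886); answer 657

657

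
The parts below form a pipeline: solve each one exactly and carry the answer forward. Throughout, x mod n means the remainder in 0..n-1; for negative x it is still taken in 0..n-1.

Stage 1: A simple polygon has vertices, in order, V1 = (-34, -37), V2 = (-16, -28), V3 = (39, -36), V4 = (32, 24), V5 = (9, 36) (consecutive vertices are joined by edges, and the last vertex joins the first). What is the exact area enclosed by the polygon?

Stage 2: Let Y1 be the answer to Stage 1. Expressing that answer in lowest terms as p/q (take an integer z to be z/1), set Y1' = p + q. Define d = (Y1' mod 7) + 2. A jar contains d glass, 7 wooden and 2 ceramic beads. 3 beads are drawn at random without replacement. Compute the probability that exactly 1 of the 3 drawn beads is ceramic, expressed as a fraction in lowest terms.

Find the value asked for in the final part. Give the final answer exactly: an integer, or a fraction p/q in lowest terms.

5/13

Stage 1: cross terms: (-34*-28 - -16*-37)=360, (-16*-36 - 39*-28)=1668, (39*24 - 32*-36)=2088, (32*36 - 9*24)=936, (9*-37 - -34*36)=891; twice the area = |5943| = 5943; area = 5943/2; answer 5943/2
Stage 2: Y1 = 5943/2; threaded value p + q = 5945; d = 4; total draws C(13,3) = 286; favorable C(2,1)*C(11,2) = 110; P = 5/13; answer 5/13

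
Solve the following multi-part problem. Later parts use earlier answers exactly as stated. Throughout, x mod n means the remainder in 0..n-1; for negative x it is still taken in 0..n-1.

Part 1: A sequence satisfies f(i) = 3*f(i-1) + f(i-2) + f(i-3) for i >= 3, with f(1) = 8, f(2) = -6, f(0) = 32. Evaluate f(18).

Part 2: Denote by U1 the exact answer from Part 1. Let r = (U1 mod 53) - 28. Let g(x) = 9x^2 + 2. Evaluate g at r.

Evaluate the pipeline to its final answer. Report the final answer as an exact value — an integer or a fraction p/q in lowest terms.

Part 1: f(3) = 3*(-6) + 1*(8) + 1*(32) = 22; iterating: f(3)=22, f(4)=68, f(5)=220, f(6)=750, f(7)=2538, f(8)=8584, f(9)=29040, f(10)=98242, f(11)=332350, f(12)=1124332, f(13)=3803588, f(14)=12867446, f(15)=43530258, f(16)=147261808, f(17)=498183128, f(18)=1685341450; answer 1685341450
Part 2: U1 = 1685341450; r = -13; 9*(-13)^2 + 2 = (1521) + (2) = 1523; answer 1523

1523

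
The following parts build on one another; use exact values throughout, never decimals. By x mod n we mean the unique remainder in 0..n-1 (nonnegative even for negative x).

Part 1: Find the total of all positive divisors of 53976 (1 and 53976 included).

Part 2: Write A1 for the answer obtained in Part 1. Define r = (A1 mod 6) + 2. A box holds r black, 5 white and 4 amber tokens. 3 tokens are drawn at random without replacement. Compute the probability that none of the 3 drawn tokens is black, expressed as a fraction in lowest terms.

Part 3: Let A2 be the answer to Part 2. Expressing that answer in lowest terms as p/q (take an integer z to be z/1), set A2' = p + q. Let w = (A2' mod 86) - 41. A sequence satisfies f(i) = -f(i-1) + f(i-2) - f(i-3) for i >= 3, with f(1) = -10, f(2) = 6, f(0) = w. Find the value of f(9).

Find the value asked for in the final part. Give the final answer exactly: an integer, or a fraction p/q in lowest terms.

Part 1: 53976 = 2^3 * 3 * 13 * 173; sigma = (1 + 2 + 4 + 8) * (1 + 3) * (1 + 13) * (1 + 173) = 15 * 4 * 14 * 174 = 146160; answer 146160
Part 2: A1 = 146160; r = 2; total draws C(11,3) = 165; favorable C(9,3) = 84; P = 28/55; answer 28/55
Part 3: A2 = 28/55; threaded value p + q = 83; w = 42; f(3) = -1*(6) + 1*(-10) - 1*(42) = -58; iterating: f(3)=-58, f(4)=74, f(5)=-138, f(6)=270, f(7)=-482, f(8)=890, f(9)=-1642; answer -1642

-1642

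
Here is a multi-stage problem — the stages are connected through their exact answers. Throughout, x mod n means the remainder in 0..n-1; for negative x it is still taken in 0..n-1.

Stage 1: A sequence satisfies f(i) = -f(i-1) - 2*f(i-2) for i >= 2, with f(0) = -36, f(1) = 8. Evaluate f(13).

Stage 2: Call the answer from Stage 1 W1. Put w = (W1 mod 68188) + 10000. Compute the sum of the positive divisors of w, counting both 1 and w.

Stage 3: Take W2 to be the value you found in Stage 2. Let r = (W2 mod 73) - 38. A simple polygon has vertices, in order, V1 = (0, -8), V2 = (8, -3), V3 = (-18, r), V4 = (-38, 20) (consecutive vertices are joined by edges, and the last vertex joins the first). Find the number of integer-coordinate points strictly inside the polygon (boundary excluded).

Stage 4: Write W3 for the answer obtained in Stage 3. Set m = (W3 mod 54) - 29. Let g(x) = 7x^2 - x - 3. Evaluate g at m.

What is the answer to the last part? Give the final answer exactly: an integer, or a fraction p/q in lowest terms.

Stage 1: f(2) = -1*(8) - 2*(-36) = 64; iterating: f(2)=64, f(3)=-80, f(4)=-48, f(5)=208, f(6)=-112, f(7)=-304, f(8)=528, f(9)=80, f(10)=-1136, f(11)=976, f(12)=1296, f(13)=-3248; answer -3248
Stage 2: W1 = -3248; w = 74940; 74940 = 2^2 * 3 * 5 * 1249; sigma = (1 + 2 + 4) * (1 + 3) * (1 + 5) * (1 + 1249) = 7 * 4 * 6 * 1250 = 210000; answer 210000
Stage 3: W2 = 210000; r = 14; cross terms: (0*-3 - 8*-8)=64, (8*14 - -18*-3)=58, (-18*20 - -38*14)=172, (-38*-8 - 0*20)=304; twice the area = |598| = 598; area = 299; boundary points = 1 + 1 + 2 + 2 = 6; strictly interior points = area - boundary/2 + 1 = 297; answer 297
Stage 4: W3 = 297; m = -2; 7*(-2)^2 - 1*(-2)^1 - 3 = (28) + (2) + (-3) = 27; answer 27

27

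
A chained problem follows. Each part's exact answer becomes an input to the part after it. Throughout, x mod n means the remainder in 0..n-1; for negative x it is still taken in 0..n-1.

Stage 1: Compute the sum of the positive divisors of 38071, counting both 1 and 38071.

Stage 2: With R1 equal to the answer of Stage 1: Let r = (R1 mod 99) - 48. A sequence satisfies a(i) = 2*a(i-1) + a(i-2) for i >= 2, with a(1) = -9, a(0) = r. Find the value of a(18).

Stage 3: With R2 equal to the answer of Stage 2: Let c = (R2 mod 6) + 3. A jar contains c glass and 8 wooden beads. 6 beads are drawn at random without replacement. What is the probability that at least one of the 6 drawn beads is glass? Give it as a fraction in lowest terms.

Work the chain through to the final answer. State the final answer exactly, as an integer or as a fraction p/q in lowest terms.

425/429

Stage 1: 38071 = 11 * 3461; sigma = (1 + 11) * (1 + 3461) = 12 * 3462 = 41544; answer 41544
Stage 2: R1 = 41544; r = 15; a(2) = 2*(-9) + 1*(15) = -3; iterating: a(2)=-3, a(3)=-15, a(4)=-33, a(5)=-81, a(6)=-195, a(7)=-471, a(8)=-1137, a(9)=-2745, a(10)=-6627, a(11)=-15999, a(12)=-38625, a(13)=-93249, a(14)=-225123, a(15)=-543495, a(16)=-1312113, a(17)=-3167721, a(18)=-7647555; answer -7647555
Stage 3: R2 = -7647555; c = 6; total draws C(14,6) = 3003; complement C(8,6) = 28; favorable 3003 - 28 = 2975; P = 425/429; answer 425/429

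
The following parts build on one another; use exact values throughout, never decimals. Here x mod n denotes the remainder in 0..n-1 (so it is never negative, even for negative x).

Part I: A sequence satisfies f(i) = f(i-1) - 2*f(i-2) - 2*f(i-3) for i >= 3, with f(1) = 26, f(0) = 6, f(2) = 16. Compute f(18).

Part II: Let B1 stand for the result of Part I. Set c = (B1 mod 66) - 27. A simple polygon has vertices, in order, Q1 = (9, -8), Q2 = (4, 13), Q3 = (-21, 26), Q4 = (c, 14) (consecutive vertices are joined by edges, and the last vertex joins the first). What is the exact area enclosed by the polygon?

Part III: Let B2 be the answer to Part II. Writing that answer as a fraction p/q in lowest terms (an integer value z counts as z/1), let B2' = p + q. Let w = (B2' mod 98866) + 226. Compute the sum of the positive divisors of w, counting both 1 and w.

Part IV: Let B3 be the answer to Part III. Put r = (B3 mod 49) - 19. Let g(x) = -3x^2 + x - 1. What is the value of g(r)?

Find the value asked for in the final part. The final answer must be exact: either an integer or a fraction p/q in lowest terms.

-31

Part I: f(3) = 1*(16) - 2*(26) - 2*(6) = -48; iterating: f(3)=-48, f(4)=-132, f(5)=-68, f(6)=292, f(7)=692, f(8)=244, f(9)=-1724, f(10)=-3596, f(11)=-636, f(12)=10004, f(13)=18468, f(14)=-268, f(15)=-57212, f(16)=-93612, f(17)=21348, f(18)=322996; answer 322996
Part II: B1 = 322996; c = 31; cross terms: (9*13 - 4*-8)=149, (4*26 - -21*13)=377, (-21*14 - 31*26)=-1100, (31*-8 - 9*14)=-374; twice the area = |-948| = 948; area = 474; answer 474
Part III: B2 = 474; threaded value p + q = 475; w = 701; 701 is prime, so its only divisors are 1 and 701; sigma = 1 + 701 = 702; answer 702
Part IV: B3 = 702; r = -3; -3*(-3)^2 + 1*(-3)^1 - 1 = (-27) + (-3) + (-1) = -31; answer -31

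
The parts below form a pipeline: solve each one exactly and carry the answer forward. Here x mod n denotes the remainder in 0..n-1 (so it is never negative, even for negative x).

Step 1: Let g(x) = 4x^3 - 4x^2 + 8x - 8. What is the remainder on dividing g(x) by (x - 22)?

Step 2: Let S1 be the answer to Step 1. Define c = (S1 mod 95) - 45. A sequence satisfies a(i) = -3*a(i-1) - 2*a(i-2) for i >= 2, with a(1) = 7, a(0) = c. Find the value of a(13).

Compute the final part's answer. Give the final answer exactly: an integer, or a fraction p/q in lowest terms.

Step 1: remainder = value at the root: 4*(22)^3 - 4*(22)^2 + 8*(22)^1 - 8 = (42592) + (-1936) + (176) + (-8) = 40824; answer 40824
Step 2: S1 = 40824; c = 24; a(2) = -3*(7) - 2*(24) = -69; iterating: a(2)=-69, a(3)=193, a(4)=-441, a(5)=937, a(6)=-1929, a(7)=3913, a(8)=-7881, a(9)=15817, a(10)=-31689, a(11)=63433, a(12)=-126921, a(13)=253897; answer 253897

253897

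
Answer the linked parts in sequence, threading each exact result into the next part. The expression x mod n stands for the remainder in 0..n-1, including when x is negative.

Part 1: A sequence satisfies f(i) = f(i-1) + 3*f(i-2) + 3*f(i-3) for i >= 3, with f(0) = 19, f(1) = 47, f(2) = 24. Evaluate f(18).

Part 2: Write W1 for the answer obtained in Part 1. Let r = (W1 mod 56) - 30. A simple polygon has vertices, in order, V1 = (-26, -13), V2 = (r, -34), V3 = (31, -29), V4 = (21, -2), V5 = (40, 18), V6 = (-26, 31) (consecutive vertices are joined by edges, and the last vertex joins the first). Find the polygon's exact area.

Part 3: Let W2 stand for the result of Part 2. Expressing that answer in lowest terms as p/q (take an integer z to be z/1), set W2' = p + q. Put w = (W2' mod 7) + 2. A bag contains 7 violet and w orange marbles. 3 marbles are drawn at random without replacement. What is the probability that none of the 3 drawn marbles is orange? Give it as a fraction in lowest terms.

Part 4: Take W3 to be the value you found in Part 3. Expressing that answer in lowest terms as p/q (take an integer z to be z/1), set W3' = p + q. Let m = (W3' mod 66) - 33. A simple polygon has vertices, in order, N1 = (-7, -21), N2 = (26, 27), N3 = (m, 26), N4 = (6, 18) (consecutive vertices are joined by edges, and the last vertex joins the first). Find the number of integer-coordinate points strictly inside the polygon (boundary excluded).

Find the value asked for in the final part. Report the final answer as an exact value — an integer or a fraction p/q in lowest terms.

348

Part 1: f(3) = 1*(24) + 3*(47) + 3*(19) = 222; iterating: f(3)=222, f(4)=435, f(5)=1173, f(6)=3144, f(7)=7968, f(8)=20919, f(9)=54255, f(10)=140916, f(11)=366438, f(12)=951951, f(13)=2474013, f(14)=6429180, f(15)=16707072, f(16)=43416651, f(17)=112825407, f(18)=293196576; answer 293196576
Part 2: W1 = 293196576; r = -22; cross terms: (-26*-34 - -22*-13)=598, (-22*-29 - 31*-34)=1692, (31*-2 - 21*-29)=547, (21*18 - 40*-2)=458, (40*31 - -26*18)=1708, (-26*-13 - -26*31)=1144; twice the area = |6147| = 6147; area = 6147/2; answer 6147/2
Part 3: W2 = 6147/2; threaded value p + q = 6149; w = 5; total draws C(12,3) = 220; favorable C(7,3) = 35; P = 7/44; answer 7/44
Part 4: W3 = 7/44; threaded value p + q = 51; m = 18; cross terms: (-7*27 - 26*-21)=357, (26*26 - 18*27)=190, (18*18 - 6*26)=168, (6*-21 - -7*18)=0; twice the area = |715| = 715; area = 715/2; boundary points = 3 + 1 + 4 + 13 = 21; strictly interior points = area - boundary/2 + 1 = 348; answer 348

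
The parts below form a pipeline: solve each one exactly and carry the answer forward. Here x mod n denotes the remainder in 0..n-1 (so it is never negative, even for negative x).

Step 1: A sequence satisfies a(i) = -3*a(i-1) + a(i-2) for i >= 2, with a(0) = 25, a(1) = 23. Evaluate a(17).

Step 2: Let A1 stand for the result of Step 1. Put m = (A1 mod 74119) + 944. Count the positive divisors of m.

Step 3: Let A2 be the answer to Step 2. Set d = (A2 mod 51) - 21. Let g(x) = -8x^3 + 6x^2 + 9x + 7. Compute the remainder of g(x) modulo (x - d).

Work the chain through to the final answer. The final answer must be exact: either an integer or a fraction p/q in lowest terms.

Step 1: a(2) = -3*(23) + 1*(25) = -44; iterating: a(2)=-44, a(3)=155, a(4)=-509, a(5)=1682, a(6)=-5555, a(7)=18347, a(8)=-60596, a(9)=200135, a(10)=-661001, a(11)=2183138, a(12)=-7210415, a(13)=23814383, a(14)=-78653564, a(15)=259775075, a(16)=-857978789, a(17)=2833711442; answer 2833711442
Step 2: A1 = 2833711442; m = 68897; 68897 is prime, so its only divisors are 1 and 68897; count = 2; answer 2
Step 3: A2 = 2; d = -19; remainder = value at the root: -8*(-19)^3 + 6*(-19)^2 + 9*(-19)^1 + 7 = (54872) + (2166) + (-171) + (7) = 56874; answer 56874

56874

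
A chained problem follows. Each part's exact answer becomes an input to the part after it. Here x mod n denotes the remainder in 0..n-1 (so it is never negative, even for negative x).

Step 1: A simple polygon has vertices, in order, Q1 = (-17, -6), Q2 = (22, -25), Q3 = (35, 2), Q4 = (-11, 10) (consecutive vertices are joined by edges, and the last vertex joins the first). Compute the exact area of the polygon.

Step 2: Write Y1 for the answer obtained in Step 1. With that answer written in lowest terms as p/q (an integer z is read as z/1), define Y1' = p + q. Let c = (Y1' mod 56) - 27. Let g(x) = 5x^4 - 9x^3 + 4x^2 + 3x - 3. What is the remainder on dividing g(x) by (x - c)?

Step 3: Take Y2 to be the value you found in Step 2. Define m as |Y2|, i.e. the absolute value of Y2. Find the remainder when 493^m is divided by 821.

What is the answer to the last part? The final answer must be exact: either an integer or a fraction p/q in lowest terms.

Step 1: cross terms: (-17*-25 - 22*-6)=557, (22*2 - 35*-25)=919, (35*10 - -11*2)=372, (-11*-6 - -17*10)=236; twice the area = |2084| = 2084; area = 1042; answer 1042
Step 2: Y1 = 1042; threaded value p + q = 1043; c = 8; remainder = value at the root: 5*(8)^4 - 9*(8)^3 + 4*(8)^2 + 3*(8)^1 - 3 = (20480) + (-4608) + (256) + (24) + (-3) = 16149; answer 16149
Step 3: Y2 = 16149; m = 16149; squarings mod 821: 493^1=493, 493^2=33, 493^4=268, 493^8=397, 493^16=798, 493^32=529, 493^64=701, 493^128=443, 493^256=30, 493^512=79, 493^1024=494, 493^2048=199, 493^4096=193, 493^8192=304; 493^16149 = 493^1 * 493^4 * 493^16 * 493^256 * 493^512 * 493^1024 * 493^2048 * 493^4096 * 493^8192 = 737 (mod 821); answer 737

737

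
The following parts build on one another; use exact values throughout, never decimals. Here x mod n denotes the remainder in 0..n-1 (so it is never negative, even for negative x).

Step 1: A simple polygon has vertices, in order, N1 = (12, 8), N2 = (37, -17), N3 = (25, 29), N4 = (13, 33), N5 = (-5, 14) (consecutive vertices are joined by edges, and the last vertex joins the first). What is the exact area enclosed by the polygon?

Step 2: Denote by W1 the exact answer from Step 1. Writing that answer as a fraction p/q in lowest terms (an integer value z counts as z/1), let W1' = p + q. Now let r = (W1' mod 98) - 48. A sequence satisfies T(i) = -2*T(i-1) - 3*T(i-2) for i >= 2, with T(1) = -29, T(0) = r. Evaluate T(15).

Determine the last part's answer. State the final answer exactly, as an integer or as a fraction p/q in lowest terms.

Step 1: cross terms: (12*-17 - 37*8)=-500, (37*29 - 25*-17)=1498, (25*33 - 13*29)=448, (13*14 - -5*33)=347, (-5*8 - 12*14)=-208; twice the area = |1585| = 1585; area = 1585/2; answer 1585/2
Step 2: W1 = 1585/2; threaded value p + q = 1587; r = -29; T(2) = -2*(-29) - 3*(-29) = 145; iterating: T(2)=145, T(3)=-203, T(4)=-29, T(5)=667, T(6)=-1247, T(7)=493, T(8)=2755, T(9)=-6989, T(10)=5713, T(11)=9541, T(12)=-36221, T(13)=43819, T(14)=21025, T(15)=-173507; answer -173507

-173507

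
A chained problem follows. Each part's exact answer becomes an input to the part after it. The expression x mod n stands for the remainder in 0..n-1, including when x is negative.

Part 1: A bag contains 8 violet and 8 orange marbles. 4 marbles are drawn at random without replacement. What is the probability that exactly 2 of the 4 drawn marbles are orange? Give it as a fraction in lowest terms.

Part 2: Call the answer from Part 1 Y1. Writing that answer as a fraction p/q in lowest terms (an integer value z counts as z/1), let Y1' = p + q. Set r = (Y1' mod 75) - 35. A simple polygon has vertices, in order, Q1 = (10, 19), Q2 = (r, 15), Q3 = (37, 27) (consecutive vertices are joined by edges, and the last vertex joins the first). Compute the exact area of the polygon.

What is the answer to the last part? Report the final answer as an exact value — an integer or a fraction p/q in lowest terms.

54

Part 1: total draws C(16,4) = 1820; favorable C(8,2)*C(8,2) = 784; P = 28/65; answer 28/65
Part 2: Y1 = 28/65; threaded value p + q = 93; r = -17; cross terms: (10*15 - -17*19)=473, (-17*27 - 37*15)=-1014, (37*19 - 10*27)=433; twice the area = |-108| = 108; area = 54; answer 54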